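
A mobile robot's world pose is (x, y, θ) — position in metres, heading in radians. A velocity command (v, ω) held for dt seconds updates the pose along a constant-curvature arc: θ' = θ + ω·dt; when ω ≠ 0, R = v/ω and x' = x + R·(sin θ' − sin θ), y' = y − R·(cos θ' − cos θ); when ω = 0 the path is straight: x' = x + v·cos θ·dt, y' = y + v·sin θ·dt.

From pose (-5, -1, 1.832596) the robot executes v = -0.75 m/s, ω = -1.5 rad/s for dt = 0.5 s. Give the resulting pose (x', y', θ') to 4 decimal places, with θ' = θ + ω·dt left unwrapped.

θ' = 1.8326 + -1.5·0.5 = 1.0826
R = v/ω = -0.75/-1.5 = 0.5000
x' = -5 + 0.5000·(sin 1.0826 − sin 1.8326) = -5.0414
y' = -1 − 0.5000·(cos 1.0826 − cos 1.8326) = -1.3639

(-5.0414, -1.3639, 1.0826)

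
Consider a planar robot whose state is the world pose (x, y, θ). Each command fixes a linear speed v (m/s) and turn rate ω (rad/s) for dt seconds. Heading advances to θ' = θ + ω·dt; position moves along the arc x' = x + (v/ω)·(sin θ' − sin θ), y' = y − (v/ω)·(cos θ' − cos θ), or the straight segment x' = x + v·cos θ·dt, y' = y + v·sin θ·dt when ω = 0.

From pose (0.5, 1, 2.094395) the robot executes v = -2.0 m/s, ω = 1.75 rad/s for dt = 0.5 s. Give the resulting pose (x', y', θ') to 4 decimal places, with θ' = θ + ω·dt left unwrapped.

(1.2939, 0.4455, 2.9694)

θ' = 2.0944 + 1.75·0.5 = 2.9694
R = v/ω = -2.0/1.75 = -1.1429
x' = 0.5 + -1.1429·(sin 2.9694 − sin 2.0944) = 1.2939
y' = 1 − -1.1429·(cos 2.9694 − cos 2.0944) = 0.4455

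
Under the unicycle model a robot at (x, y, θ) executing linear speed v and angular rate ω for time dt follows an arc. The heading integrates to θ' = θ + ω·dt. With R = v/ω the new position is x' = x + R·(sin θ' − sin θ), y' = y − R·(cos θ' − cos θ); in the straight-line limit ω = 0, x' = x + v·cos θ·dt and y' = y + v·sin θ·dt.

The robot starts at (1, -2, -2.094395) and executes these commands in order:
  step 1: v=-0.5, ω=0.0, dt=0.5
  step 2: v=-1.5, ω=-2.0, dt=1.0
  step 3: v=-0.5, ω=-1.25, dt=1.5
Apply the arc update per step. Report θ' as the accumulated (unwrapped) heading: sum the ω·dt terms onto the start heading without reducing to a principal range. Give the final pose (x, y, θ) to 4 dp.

(2.1833, -2.3362, -5.9694)

step 1: θ'=-2.0944 (straight) → pose (1.1250, -1.7835, -2.0944)
step 2: θ'=-4.0944 (R=0.7500) → pose (2.3858, -1.7239, -4.0944)
step 3: θ'=-5.9694 (R=0.4000) → pose (2.1833, -2.3362, -5.9694)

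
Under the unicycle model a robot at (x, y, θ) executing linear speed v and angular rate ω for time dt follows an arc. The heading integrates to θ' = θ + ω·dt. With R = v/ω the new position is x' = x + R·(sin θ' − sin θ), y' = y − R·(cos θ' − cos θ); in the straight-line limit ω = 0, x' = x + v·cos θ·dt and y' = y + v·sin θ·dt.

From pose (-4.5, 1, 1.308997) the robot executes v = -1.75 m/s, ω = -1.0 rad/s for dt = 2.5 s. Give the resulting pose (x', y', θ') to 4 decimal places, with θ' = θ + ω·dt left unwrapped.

(-7.8157, 0.8042, -1.1910)

θ' = 1.3090 + -1.0·2.5 = -1.1910
R = v/ω = -1.75/-1.0 = 1.7500
x' = -4.5 + 1.7500·(sin -1.1910 − sin 1.3090) = -7.8157
y' = 1 − 1.7500·(cos -1.1910 − cos 1.3090) = 0.8042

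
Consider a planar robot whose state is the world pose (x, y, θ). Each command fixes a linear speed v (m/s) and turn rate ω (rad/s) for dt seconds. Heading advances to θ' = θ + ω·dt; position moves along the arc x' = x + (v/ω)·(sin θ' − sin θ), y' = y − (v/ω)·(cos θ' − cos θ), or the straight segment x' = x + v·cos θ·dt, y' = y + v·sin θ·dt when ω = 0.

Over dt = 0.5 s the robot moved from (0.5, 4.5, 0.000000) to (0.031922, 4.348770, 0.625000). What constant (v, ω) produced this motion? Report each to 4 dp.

v = -1.0000, ω = 1.2500

Δθ = 0.625000 − 0.000000 = 0.625000
ω = Δθ/dt = 0.625000/0.5 = 1.2500
R = Δx/(sin θ' − sin θ) = -0.8000
v = R·ω = -0.8000·1.2500 = -1.0000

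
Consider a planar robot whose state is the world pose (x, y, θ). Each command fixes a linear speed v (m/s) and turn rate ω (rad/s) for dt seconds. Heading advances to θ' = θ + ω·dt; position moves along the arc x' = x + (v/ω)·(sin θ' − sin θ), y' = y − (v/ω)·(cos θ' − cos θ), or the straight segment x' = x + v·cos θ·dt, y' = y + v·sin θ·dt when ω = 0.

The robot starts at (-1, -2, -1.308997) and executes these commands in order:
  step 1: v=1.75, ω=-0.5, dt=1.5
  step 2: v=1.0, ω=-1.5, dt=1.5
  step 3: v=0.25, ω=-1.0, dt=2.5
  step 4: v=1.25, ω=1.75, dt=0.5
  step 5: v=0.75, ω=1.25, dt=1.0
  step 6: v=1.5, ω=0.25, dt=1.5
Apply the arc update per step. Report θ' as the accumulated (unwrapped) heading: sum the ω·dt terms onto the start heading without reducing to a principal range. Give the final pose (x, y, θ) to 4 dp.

(-1.6179, -1.4698, -4.3090)

step 1: θ'=-2.0590 (R=-3.5000) → pose (-1.2896, -4.5475, -2.0590)
step 2: θ'=-4.3090 (R=-0.6667) → pose (-2.4916, -4.4965, -4.3090)
step 3: θ'=-6.8090 (R=-0.2500) → pose (-2.1361, -4.1821, -6.8090)
step 4: θ'=-5.9340 (R=0.7143) → pose (-1.5333, -4.2355, -5.9340)
step 5: θ'=-4.6840 (R=0.6000) → pose (-1.1388, -3.6547, -4.6840)
step 6: θ'=-4.3090 (R=6.0000) → pose (-1.6179, -1.4698, -4.3090)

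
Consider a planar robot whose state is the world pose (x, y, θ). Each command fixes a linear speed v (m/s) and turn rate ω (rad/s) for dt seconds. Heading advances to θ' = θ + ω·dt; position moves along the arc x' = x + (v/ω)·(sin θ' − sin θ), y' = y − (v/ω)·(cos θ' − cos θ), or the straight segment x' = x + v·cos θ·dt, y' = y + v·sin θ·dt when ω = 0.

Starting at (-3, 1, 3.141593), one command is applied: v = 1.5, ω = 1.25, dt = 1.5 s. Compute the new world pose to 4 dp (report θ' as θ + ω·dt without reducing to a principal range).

θ' = 3.1416 + 1.25·1.5 = 5.0166
R = v/ω = 1.5/1.25 = 1.2000
x' = -3 + 1.2000·(sin 5.0166 − sin 3.1416) = -4.1449
y' = 1 − 1.2000·(cos 5.0166 − cos 3.1416) = -0.5594

(-4.1449, -0.5594, 5.0166)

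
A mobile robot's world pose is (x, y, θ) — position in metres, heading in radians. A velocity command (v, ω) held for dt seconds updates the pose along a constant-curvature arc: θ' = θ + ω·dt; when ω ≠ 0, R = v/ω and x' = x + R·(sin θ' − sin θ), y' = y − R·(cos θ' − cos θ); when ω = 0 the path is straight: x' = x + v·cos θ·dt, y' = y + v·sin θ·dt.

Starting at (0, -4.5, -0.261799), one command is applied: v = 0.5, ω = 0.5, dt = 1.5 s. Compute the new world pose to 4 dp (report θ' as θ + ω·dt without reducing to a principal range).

(0.7279, -4.4173, 0.4882)

θ' = -0.2618 + 0.5·1.5 = 0.4882
R = v/ω = 0.5/0.5 = 1.0000
x' = 0 + 1.0000·(sin 0.4882 − sin -0.2618) = 0.7279
y' = -4.5 − 1.0000·(cos 0.4882 − cos -0.2618) = -4.4173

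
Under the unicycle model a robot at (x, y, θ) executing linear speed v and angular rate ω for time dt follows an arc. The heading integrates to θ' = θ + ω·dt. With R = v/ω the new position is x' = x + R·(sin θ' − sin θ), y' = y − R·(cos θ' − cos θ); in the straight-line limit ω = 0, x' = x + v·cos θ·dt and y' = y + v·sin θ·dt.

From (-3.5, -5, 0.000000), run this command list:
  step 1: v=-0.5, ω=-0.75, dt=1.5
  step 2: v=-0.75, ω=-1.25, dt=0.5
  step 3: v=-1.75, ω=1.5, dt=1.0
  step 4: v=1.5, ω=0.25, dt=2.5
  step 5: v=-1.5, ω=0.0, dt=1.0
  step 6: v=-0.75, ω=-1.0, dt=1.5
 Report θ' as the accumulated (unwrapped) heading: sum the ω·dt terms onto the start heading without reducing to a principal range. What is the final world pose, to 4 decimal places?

(-3.6750, -2.8613, -1.1250)

step 1: θ'=-1.1250 (R=0.6667) → pose (-4.1015, -4.6208, -1.1250)
step 2: θ'=-1.7500 (R=0.6000) → pose (-4.1505, -4.2551, -1.7500)
step 3: θ'=-0.2500 (R=-1.1667) → pose (-5.0099, -2.9168, -0.2500)
step 4: θ'=0.3750 (R=6.0000) → pose (-1.3278, -2.6864, 0.3750)
step 5: θ'=0.3750 (straight) → pose (-2.7236, -3.2358, 0.3750)
step 6: θ'=-1.1250 (R=0.7500) → pose (-3.6750, -2.8613, -1.1250)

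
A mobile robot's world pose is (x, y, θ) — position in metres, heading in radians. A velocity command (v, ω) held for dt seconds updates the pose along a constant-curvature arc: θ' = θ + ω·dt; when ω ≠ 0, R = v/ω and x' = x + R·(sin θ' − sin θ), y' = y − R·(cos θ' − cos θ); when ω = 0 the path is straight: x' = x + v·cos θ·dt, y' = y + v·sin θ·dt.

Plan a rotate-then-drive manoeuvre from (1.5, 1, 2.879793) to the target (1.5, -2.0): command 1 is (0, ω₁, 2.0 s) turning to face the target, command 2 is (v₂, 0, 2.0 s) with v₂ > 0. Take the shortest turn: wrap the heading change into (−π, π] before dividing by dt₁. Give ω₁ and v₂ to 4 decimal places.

ω₁ = 0.9163, v₂ = 1.5000

heading to target = atan2(-2−1, 1.5−1.5) = -1.5708
Δθ = wrap(-1.5708 − 2.8798) = 1.8326; ω₁ = Δθ/dt₁ = 0.9163
distance = √((1.5−1.5)² + (-2−1)²) = 3.0000; v₂ = distance/dt₂ = 1.5000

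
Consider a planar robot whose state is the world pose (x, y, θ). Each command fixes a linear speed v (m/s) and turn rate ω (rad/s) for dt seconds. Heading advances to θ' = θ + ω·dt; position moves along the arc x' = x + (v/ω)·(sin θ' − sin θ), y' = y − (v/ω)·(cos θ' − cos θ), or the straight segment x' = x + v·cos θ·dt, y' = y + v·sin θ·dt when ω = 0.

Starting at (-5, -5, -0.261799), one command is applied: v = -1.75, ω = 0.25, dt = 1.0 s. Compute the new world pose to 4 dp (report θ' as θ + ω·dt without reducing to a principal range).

(-6.7291, -4.7620, -0.0118)

θ' = -0.2618 + 0.25·1.0 = -0.0118
R = v/ω = -1.75/0.25 = -7.0000
x' = -5 + -7.0000·(sin -0.0118 − sin -0.2618) = -6.7291
y' = -5 − -7.0000·(cos -0.0118 − cos -0.2618) = -4.7620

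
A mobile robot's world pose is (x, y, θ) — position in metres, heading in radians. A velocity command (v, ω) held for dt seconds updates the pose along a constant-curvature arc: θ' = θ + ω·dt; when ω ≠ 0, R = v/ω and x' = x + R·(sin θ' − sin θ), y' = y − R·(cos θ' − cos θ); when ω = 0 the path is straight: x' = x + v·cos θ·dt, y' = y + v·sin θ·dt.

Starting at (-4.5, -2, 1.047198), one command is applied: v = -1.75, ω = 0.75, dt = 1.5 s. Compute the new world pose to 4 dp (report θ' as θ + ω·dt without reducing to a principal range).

θ' = 1.0472 + 0.75·1.5 = 2.1722
R = v/ω = -1.75/0.75 = -2.3333
x' = -4.5 + -2.3333·(sin 2.1722 − sin 1.0472) = -4.4032
y' = -2 − -2.3333·(cos 2.1722 − cos 1.0472) = -4.4869

(-4.4032, -4.4869, 2.1722)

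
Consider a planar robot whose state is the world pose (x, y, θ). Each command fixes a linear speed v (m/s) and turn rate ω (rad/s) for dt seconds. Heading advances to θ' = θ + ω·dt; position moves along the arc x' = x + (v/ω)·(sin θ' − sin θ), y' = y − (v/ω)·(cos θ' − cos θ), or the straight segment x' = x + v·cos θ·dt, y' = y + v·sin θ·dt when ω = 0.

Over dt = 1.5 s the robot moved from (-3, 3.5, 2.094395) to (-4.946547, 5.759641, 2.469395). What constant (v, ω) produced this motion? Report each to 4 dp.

v = 2.0000, ω = 0.2500

Δθ = 2.469395 − 2.094395 = 0.375000
ω = Δθ/dt = 0.375000/1.5 = 0.2500
R = −Δy/(cos θ' − cos θ) = 8.0000
v = R·ω = 8.0000·0.2500 = 2.0000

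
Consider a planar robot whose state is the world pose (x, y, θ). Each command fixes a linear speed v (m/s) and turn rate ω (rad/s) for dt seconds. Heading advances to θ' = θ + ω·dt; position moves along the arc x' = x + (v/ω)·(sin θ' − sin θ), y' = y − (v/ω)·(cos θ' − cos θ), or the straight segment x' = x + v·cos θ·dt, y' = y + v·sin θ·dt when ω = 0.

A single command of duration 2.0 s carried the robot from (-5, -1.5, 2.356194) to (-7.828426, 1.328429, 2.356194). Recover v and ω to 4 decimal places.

v = 2.0000, ω = 0.0000

Δθ = 2.356194 − 2.356194 = 0.000000
ω = Δθ/dt = 0.000000/2.0 = 0.0000
ω = 0 → v = (Δx·cos θ + Δy·sin θ)/dt = 2.0000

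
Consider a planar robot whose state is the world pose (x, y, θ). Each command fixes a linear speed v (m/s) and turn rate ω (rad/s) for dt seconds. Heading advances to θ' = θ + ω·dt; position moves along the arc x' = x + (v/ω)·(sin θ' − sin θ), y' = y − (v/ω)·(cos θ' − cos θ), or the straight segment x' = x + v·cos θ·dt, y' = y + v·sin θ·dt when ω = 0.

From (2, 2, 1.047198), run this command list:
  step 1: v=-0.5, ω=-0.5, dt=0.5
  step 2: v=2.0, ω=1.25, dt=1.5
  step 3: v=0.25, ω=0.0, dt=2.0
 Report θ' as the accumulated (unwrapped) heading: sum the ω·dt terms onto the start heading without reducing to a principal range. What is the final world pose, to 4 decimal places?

(0.9826, 4.5723, 2.6722)

step 1: θ'=0.7972 (R=1.0000) → pose (1.8494, 1.8013, 0.7972)
step 2: θ'=2.6722 (R=1.6000) → pose (1.4285, 4.3462, 2.6722)
step 3: θ'=2.6722 (straight) → pose (0.9826, 4.5723, 2.6722)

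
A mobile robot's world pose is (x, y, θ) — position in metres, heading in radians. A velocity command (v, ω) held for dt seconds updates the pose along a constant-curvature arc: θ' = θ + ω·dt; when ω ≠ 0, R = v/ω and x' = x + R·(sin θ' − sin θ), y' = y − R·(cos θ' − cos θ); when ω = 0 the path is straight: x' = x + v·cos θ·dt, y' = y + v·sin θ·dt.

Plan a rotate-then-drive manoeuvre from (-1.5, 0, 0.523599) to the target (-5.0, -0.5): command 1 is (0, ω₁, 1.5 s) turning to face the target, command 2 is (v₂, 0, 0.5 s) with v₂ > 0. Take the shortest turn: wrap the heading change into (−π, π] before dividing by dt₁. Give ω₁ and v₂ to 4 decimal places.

heading to target = atan2(-0.5−0, -5−-1.5) = -2.9997
Δθ = wrap(-2.9997 − 0.5236) = 2.7599; ω₁ = Δθ/dt₁ = 1.8399
distance = √((-5−-1.5)² + (-0.5−0)²) = 3.5355; v₂ = distance/dt₂ = 7.0711

ω₁ = 1.8399, v₂ = 7.0711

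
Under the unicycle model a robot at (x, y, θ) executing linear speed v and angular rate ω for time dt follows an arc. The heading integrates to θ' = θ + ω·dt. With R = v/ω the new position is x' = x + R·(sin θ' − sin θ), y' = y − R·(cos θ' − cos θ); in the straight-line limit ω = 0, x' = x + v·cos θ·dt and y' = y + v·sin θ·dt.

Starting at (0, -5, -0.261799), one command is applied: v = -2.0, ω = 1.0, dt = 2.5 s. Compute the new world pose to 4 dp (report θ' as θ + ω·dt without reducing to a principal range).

θ' = -0.2618 + 1.0·2.5 = 2.2382
R = v/ω = -2.0/1.0 = -2.0000
x' = 0 + -2.0000·(sin 2.2382 − sin -0.2618) = -2.0885
y' = -5 − -2.0000·(cos 2.2382 − cos -0.2618) = -8.1698

(-2.0885, -8.1698, 2.2382)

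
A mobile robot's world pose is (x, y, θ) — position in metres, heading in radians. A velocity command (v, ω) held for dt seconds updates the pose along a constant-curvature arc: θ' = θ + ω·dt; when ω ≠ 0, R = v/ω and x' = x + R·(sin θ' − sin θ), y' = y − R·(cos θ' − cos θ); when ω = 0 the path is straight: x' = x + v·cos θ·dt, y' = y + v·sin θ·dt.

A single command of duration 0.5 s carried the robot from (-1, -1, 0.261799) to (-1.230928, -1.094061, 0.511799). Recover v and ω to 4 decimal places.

v = -0.5000, ω = 0.5000

Δθ = 0.511799 − 0.261799 = 0.250000
ω = Δθ/dt = 0.250000/0.5 = 0.5000
R = Δx/(sin θ' − sin θ) = -1.0000
v = R·ω = -1.0000·0.5000 = -0.5000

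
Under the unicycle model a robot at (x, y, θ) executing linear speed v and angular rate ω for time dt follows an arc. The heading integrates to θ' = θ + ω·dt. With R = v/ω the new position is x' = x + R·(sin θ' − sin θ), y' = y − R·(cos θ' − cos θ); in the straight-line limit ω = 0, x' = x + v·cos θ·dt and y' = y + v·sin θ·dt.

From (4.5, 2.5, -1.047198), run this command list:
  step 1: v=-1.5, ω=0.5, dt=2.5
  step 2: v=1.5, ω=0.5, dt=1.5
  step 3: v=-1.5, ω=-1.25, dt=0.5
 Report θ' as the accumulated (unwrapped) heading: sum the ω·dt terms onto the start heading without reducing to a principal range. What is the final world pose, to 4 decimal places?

(2.5469, 4.6980, 0.3278)

step 1: θ'=0.2028 (R=-3.0000) → pose (1.2977, 3.9385, 0.2028)
step 2: θ'=0.9528 (R=3.0000) → pose (3.1386, 5.1388, 0.9528)
step 3: θ'=0.3278 (R=1.2000) → pose (2.5469, 4.6980, 0.3278)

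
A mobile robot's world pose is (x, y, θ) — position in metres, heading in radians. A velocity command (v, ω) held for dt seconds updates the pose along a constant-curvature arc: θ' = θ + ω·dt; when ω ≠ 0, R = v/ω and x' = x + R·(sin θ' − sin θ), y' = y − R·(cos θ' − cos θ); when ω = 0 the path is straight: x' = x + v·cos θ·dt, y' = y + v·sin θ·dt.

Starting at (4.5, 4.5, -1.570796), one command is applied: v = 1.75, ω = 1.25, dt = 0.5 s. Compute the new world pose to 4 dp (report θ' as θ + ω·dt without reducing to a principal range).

θ' = -1.5708 + 1.25·0.5 = -0.9458
R = v/ω = 1.75/1.25 = 1.4000
x' = 4.5 + 1.4000·(sin -0.9458 − sin -1.5708) = 4.7647
y' = 4.5 − 1.4000·(cos -0.9458 − cos -1.5708) = 3.6809

(4.7647, 3.6809, -0.9458)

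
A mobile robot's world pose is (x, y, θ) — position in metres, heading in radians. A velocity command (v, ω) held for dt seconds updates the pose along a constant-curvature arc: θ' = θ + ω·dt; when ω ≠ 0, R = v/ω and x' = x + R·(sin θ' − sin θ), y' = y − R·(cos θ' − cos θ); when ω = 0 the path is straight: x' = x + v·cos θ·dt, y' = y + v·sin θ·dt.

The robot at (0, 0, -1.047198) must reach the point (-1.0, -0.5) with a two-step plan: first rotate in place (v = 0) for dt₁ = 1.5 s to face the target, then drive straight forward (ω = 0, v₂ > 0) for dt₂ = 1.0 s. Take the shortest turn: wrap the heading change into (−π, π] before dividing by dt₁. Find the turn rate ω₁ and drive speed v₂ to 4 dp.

heading to target = atan2(-0.5−0, -1−0) = -2.6779
Δθ = wrap(-2.6779 − -1.0472) = -1.6307; ω₁ = Δθ/dt₁ = -1.0872
distance = √((-1−0)² + (-0.5−0)²) = 1.1180; v₂ = distance/dt₂ = 1.1180

ω₁ = -1.0872, v₂ = 1.1180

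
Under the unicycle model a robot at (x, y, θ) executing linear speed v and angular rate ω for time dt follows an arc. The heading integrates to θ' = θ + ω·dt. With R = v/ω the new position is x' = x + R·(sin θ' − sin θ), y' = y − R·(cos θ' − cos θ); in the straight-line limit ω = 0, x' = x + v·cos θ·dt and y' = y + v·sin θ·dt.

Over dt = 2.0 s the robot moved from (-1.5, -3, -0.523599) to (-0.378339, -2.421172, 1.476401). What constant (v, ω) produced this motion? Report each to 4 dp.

v = 0.7500, ω = 1.0000

Δθ = 1.476401 − -0.523599 = 2.000000
ω = Δθ/dt = 2.000000/2.0 = 1.0000
R = Δx/(sin θ' − sin θ) = 0.7500
v = R·ω = 0.7500·1.0000 = 0.7500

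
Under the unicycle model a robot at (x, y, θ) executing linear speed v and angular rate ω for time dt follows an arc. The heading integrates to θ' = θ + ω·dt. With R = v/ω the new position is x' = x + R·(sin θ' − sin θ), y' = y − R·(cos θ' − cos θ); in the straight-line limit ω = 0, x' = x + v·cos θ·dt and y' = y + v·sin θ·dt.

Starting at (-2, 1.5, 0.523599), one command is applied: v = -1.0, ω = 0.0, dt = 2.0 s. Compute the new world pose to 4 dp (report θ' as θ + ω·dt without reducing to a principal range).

(-3.7321, 0.5000, 0.5236)

θ' = 0.5236 + 0.0·2.0 = 0.5236
ω = 0 → straight: x' = -2 + -1.0·cos(0.5236)·2.0 = -3.7321
y' = 1.5 + -1.0·sin(0.5236)·2.0 = 0.5000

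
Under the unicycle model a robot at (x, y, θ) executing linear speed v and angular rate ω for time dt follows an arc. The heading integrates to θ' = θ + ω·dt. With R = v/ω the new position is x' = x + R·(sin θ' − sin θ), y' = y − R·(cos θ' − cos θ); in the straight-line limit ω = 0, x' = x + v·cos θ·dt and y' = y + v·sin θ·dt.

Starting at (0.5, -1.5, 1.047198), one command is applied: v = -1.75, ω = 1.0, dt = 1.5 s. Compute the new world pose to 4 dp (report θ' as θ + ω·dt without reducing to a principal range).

(1.0355, -3.8249, 2.5472)

θ' = 1.0472 + 1.0·1.5 = 2.5472
R = v/ω = -1.75/1.0 = -1.7500
x' = 0.5 + -1.7500·(sin 2.5472 − sin 1.0472) = 1.0355
y' = -1.5 − -1.7500·(cos 2.5472 − cos 1.0472) = -3.8249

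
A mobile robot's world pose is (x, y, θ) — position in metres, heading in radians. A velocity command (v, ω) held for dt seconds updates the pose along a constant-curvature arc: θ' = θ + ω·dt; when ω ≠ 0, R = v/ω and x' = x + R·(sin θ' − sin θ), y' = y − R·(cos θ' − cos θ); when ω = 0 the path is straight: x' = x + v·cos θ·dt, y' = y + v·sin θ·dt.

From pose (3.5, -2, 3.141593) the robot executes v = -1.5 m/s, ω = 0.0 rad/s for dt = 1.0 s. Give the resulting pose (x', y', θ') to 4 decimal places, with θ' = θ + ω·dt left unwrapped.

θ' = 3.1416 + 0.0·1.0 = 3.1416
ω = 0 → straight: x' = 3.5 + -1.5·cos(3.1416)·1.0 = 5.0000
y' = -2 + -1.5·sin(3.1416)·1.0 = -2.0000

(5.0000, -2.0000, 3.1416)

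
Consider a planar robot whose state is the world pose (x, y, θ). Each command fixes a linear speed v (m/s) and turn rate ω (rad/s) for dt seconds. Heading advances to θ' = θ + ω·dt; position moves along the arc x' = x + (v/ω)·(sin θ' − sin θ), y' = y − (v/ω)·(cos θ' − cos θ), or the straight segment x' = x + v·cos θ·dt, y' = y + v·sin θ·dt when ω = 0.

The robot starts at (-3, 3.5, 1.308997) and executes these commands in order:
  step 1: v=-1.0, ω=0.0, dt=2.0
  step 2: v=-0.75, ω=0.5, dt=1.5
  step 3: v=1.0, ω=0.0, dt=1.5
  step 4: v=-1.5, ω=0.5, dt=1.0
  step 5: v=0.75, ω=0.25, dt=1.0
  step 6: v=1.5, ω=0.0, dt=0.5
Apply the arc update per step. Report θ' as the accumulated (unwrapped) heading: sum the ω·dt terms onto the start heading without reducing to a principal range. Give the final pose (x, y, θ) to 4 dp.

(-4.4781, 1.2785, 2.8090)

step 1: θ'=1.3090 (straight) → pose (-3.5176, 1.5681, 1.3090)
step 2: θ'=2.0590 (R=-1.5000) → pose (-3.3935, 0.4764, 2.0590)
step 3: θ'=2.0590 (straight) → pose (-4.0971, 1.8011, 2.0590)
step 4: θ'=2.5590 (R=-3.0000) → pose (-3.0981, 0.7031, 2.5590)
step 5: θ'=2.8090 (R=3.0000) → pose (-3.7692, 1.0336, 2.8090)
step 6: θ'=2.8090 (straight) → pose (-4.4781, 1.2785, 2.8090)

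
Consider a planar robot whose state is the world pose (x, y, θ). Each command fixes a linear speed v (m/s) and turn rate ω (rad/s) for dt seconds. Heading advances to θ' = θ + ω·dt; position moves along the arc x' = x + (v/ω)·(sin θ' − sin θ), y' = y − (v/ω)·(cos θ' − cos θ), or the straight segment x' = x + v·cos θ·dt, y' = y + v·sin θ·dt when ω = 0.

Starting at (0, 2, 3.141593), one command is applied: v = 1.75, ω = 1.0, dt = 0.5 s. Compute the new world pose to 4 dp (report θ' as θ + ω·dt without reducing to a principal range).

(-0.8390, 1.7858, 3.6416)

θ' = 3.1416 + 1.0·0.5 = 3.6416
R = v/ω = 1.75/1.0 = 1.7500
x' = 0 + 1.7500·(sin 3.6416 − sin 3.1416) = -0.8390
y' = 2 − 1.7500·(cos 3.6416 − cos 3.1416) = 1.7858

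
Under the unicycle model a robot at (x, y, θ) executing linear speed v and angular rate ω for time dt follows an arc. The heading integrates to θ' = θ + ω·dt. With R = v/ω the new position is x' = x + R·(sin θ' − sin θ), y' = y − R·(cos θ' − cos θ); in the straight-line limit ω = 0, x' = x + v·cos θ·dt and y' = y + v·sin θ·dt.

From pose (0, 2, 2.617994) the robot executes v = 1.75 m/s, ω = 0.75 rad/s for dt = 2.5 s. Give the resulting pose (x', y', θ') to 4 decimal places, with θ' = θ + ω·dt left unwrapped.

θ' = 2.6180 + 0.75·2.5 = 4.4930
R = v/ω = 1.75/0.75 = 2.3333
x' = 0 + 2.3333·(sin 4.4930 − sin 2.6180) = -3.4441
y' = 2 − 2.3333·(cos 4.4930 − cos 2.6180) = 0.4871

(-3.4441, 0.4871, 4.4930)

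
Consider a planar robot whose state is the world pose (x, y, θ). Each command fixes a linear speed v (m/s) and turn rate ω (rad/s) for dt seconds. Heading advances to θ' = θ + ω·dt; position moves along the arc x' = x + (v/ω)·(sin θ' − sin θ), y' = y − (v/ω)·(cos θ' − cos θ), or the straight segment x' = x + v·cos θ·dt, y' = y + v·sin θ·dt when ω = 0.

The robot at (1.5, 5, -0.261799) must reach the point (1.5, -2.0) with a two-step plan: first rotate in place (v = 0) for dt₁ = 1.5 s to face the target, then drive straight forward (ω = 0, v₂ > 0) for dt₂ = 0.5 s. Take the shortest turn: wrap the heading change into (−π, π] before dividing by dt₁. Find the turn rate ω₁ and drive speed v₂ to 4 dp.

ω₁ = -0.8727, v₂ = 14.0000

heading to target = atan2(-2−5, 1.5−1.5) = -1.5708
Δθ = wrap(-1.5708 − -0.2618) = -1.3090; ω₁ = Δθ/dt₁ = -0.8727
distance = √((1.5−1.5)² + (-2−5)²) = 7.0000; v₂ = distance/dt₂ = 14.0000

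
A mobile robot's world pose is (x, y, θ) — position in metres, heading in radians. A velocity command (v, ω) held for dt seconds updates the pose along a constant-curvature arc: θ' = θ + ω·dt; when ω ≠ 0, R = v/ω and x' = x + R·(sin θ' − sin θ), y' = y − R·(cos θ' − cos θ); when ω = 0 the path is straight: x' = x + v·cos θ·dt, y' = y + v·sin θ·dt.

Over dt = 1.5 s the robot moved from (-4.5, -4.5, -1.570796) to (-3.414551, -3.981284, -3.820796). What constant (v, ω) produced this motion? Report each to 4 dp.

v = -1.0000, ω = -1.5000

Δθ = -3.820796 − -1.570796 = -2.250000
ω = Δθ/dt = -2.250000/1.5 = -1.5000
R = Δx/(sin θ' − sin θ) = 0.6667
v = R·ω = 0.6667·-1.5000 = -1.0000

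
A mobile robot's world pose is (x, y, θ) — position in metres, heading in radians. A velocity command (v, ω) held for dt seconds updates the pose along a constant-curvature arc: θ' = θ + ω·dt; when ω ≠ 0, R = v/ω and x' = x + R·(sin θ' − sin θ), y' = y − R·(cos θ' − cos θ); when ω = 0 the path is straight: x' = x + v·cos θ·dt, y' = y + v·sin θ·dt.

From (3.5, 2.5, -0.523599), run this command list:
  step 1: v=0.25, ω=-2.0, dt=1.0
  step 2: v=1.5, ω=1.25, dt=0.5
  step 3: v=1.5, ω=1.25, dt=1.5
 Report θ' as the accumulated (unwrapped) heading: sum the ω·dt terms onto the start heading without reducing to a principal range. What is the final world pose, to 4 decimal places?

(4.1769, 0.1121, -0.0236)

step 1: θ'=-2.5236 (R=-0.1250) → pose (3.5099, 2.2899, -2.5236)
step 2: θ'=-1.8986 (R=1.2000) → pose (3.0691, 1.6982, -1.8986)
step 3: θ'=-0.0236 (R=1.2000) → pose (4.1769, 0.1121, -0.0236)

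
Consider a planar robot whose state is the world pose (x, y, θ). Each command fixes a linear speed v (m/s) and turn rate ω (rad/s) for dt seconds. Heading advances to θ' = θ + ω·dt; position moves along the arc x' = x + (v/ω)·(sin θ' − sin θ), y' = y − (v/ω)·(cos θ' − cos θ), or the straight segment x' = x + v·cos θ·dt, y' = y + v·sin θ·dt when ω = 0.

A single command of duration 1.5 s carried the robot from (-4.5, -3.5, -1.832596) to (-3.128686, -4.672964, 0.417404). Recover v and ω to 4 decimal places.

v = 1.5000, ω = 1.5000

Δθ = 0.417404 − -1.832596 = 2.250000
ω = Δθ/dt = 2.250000/1.5 = 1.5000
R = Δx/(sin θ' − sin θ) = 1.0000
v = R·ω = 1.0000·1.5000 = 1.5000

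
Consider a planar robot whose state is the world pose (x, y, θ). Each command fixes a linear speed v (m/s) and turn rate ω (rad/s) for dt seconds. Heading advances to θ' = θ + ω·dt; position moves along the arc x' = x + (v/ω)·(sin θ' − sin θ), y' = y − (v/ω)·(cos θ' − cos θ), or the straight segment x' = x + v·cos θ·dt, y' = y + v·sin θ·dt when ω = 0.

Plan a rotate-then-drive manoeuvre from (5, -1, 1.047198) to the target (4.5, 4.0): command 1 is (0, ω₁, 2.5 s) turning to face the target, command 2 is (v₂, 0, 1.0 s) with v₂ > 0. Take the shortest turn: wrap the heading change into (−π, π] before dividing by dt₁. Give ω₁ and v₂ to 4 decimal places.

ω₁ = 0.2493, v₂ = 5.0249

heading to target = atan2(4−-1, 4.5−5) = 1.6705
Δθ = wrap(1.6705 − 1.0472) = 0.6233; ω₁ = Δθ/dt₁ = 0.2493
distance = √((4.5−5)² + (4−-1)²) = 5.0249; v₂ = distance/dt₂ = 5.0249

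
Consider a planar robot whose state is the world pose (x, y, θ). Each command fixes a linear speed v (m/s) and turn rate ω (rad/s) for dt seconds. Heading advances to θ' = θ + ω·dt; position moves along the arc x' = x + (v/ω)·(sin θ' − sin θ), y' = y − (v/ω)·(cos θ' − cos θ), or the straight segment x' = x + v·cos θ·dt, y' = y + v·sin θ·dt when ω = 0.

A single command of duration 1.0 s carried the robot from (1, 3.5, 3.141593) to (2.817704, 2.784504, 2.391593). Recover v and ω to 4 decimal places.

v = -2.0000, ω = -0.7500

Δθ = 2.391593 − 3.141593 = -0.750000
ω = Δθ/dt = -0.750000/1.0 = -0.7500
R = Δx/(sin θ' − sin θ) = 2.6667
v = R·ω = 2.6667·-0.7500 = -2.0000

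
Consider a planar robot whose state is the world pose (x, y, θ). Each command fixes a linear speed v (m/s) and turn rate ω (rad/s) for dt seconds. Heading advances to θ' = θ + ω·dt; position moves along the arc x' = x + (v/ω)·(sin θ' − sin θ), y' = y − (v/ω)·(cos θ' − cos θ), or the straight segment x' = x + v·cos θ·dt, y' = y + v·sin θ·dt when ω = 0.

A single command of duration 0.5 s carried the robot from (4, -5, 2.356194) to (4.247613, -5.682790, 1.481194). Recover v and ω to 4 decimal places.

v = -1.5000, ω = -1.7500

Δθ = 1.481194 − 2.356194 = -0.875000
ω = Δθ/dt = -0.875000/0.5 = -1.7500
R = −Δy/(cos θ' − cos θ) = 0.8571
v = R·ω = 0.8571·-1.7500 = -1.5000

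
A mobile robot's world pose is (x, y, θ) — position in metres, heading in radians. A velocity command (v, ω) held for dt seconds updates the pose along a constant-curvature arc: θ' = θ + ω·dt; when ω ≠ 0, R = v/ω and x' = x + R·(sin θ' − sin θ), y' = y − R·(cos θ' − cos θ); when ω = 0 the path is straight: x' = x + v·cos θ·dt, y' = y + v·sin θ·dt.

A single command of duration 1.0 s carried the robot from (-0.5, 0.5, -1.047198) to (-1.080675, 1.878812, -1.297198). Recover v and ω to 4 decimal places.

Δθ = -1.297198 − -1.047198 = -0.250000
ω = Δθ/dt = -0.250000/1.0 = -0.2500
R = −Δy/(cos θ' − cos θ) = 6.0000
v = R·ω = 6.0000·-0.2500 = -1.5000

v = -1.5000, ω = -0.2500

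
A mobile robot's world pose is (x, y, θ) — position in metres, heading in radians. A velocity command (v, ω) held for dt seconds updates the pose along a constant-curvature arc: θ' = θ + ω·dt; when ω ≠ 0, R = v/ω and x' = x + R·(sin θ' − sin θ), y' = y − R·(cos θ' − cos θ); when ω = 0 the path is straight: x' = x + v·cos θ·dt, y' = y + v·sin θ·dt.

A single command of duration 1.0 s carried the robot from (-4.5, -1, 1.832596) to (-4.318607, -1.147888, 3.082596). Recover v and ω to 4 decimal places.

Δθ = 3.082596 − 1.832596 = 1.250000
ω = Δθ/dt = 1.250000/1.0 = 1.2500
R = Δx/(sin θ' − sin θ) = -0.2000
v = R·ω = -0.2000·1.2500 = -0.2500

v = -0.2500, ω = 1.2500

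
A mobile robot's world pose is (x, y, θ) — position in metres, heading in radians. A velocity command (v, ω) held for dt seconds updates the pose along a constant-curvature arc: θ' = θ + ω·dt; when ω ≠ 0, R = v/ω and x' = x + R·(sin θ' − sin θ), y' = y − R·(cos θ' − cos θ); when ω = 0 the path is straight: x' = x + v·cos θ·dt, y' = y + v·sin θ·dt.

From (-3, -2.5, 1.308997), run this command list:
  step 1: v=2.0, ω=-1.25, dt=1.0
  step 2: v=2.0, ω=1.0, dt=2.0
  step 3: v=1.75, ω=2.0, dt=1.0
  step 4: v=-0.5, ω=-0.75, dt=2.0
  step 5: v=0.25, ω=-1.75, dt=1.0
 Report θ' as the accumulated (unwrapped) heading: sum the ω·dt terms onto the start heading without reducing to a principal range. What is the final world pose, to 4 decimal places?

(-0.4966, 2.1085, 0.8090)

step 1: θ'=0.0590 (R=-1.6000) → pose (-1.5489, -1.3169, 0.0590)
step 2: θ'=2.0590 (R=2.0000) → pose (0.0996, 1.6177, 2.0590)
step 3: θ'=4.0590 (R=0.8750) → pose (-1.3680, 1.7392, 4.0590)
step 4: θ'=2.5590 (R=0.6667) → pose (-0.4718, 1.8906, 2.5590)
step 5: θ'=0.8090 (R=-0.1429) → pose (-0.4966, 2.1085, 0.8090)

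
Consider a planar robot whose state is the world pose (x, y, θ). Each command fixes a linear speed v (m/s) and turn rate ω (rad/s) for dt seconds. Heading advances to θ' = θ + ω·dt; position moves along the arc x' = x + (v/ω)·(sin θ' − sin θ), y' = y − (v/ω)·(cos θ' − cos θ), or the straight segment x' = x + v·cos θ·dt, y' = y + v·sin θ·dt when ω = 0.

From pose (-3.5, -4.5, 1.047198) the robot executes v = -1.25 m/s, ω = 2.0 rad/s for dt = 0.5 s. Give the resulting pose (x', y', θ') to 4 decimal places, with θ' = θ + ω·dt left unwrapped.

(-3.5141, -5.0991, 2.0472)

θ' = 1.0472 + 2.0·0.5 = 2.0472
R = v/ω = -1.25/2.0 = -0.6250
x' = -3.5 + -0.6250·(sin 2.0472 − sin 1.0472) = -3.5141
y' = -4.5 − -0.6250·(cos 2.0472 − cos 1.0472) = -5.0991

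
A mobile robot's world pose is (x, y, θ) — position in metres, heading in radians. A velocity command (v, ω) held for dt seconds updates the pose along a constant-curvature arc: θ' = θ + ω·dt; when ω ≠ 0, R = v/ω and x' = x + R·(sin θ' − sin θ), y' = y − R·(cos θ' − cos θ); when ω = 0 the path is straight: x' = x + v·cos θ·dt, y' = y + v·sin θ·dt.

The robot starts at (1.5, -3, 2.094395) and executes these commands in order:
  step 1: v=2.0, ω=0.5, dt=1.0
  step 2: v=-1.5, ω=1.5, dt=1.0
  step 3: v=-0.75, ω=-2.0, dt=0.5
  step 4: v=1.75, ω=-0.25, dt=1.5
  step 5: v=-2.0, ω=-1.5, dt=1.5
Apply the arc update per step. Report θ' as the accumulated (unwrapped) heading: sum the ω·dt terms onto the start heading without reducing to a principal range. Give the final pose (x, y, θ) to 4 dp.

step 1: θ'=2.5944 (R=4.0000) → pose (0.1171, -1.5841, 2.5944)
step 2: θ'=4.0944 (R=-1.0000) → pose (1.4524, -1.3095, 4.0944)
step 3: θ'=3.0944 (R=0.3750) → pose (1.7758, -1.1522, 3.0944)
step 4: θ'=2.7194 (R=-7.0000) → pose (-0.7623, -0.5453, 2.7194)
step 5: θ'=0.4694 (R=1.3333) → pose (-0.7056, -2.9507, 0.4694)

(-0.7056, -2.9507, 0.4694)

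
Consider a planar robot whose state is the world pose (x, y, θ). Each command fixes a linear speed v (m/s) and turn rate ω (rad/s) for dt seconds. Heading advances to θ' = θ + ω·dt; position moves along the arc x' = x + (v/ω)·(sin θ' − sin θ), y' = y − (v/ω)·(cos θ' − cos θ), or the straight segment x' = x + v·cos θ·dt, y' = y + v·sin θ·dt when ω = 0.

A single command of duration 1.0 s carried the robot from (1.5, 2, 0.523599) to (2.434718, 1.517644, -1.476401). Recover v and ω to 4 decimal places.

Δθ = -1.476401 − 0.523599 = -2.000000
ω = Δθ/dt = -2.000000/1.0 = -2.0000
R = Δx/(sin θ' − sin θ) = -0.6250
v = R·ω = -0.6250·-2.0000 = 1.2500

v = 1.2500, ω = -2.0000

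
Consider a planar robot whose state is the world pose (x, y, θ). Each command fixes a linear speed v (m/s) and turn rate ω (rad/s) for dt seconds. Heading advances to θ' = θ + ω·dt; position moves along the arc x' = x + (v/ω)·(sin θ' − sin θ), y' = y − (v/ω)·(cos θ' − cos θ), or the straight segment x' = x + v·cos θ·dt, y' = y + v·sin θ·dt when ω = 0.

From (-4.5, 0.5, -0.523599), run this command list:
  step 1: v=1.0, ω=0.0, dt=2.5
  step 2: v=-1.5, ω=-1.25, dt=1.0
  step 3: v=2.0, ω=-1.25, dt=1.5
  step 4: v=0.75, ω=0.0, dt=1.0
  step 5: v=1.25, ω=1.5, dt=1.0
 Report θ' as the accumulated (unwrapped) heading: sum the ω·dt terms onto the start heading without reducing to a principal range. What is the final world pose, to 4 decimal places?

(-7.0128, -0.4547, -2.1486)

step 1: θ'=-0.5236 (straight) → pose (-2.3349, -0.7500, -0.5236)
step 2: θ'=-1.7736 (R=1.2000) → pose (-2.9103, 0.5309, -1.7736)
step 3: θ'=-3.6486 (R=-1.6000) → pose (-5.2545, -0.5455, -3.6486)
step 4: θ'=-3.6486 (straight) → pose (-5.9101, -0.1814, -3.6486)
step 5: θ'=-2.1486 (R=0.8333) → pose (-7.0128, -0.4547, -2.1486)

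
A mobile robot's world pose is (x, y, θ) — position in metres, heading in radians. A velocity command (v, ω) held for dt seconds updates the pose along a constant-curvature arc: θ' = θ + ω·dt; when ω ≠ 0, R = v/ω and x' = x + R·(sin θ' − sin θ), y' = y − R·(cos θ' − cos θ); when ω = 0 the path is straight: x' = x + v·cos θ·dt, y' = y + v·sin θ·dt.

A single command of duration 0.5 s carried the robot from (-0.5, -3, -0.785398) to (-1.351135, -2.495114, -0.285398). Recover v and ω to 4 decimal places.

v = -2.0000, ω = 1.0000

Δθ = -0.285398 − -0.785398 = 0.500000
ω = Δθ/dt = 0.500000/0.5 = 1.0000
R = Δx/(sin θ' − sin θ) = -2.0000
v = R·ω = -2.0000·1.0000 = -2.0000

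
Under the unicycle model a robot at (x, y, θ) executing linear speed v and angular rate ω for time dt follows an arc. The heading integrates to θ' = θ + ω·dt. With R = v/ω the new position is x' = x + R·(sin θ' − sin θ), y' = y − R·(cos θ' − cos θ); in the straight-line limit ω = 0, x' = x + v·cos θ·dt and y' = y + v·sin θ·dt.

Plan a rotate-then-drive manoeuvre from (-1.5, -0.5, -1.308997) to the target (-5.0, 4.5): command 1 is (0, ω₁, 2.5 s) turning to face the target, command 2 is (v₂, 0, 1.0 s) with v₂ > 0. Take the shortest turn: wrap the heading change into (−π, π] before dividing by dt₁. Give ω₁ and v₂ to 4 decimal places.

ω₁ = -1.1171, v₂ = 6.1033

heading to target = atan2(4.5−-0.5, -5−-1.5) = 2.1815
Δθ = wrap(2.1815 − -1.3090) = -2.7927; ω₁ = Δθ/dt₁ = -1.1171
distance = √((-5−-1.5)² + (4.5−-0.5)²) = 6.1033; v₂ = distance/dt₂ = 6.1033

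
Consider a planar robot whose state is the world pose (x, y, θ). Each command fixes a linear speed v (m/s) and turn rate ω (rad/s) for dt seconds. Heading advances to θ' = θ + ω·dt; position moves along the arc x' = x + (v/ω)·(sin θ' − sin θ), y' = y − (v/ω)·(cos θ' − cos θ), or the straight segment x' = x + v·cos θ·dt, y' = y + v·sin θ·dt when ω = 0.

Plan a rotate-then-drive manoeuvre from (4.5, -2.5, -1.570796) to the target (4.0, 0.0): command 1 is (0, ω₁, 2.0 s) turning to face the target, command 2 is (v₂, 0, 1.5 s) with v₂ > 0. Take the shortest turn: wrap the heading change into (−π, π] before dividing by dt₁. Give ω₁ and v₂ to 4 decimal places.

heading to target = atan2(0−-2.5, 4−4.5) = 1.7682
Δθ = wrap(1.7682 − -1.5708) = -2.9442; ω₁ = Δθ/dt₁ = -1.4721
distance = √((4−4.5)² + (0−-2.5)²) = 2.5495; v₂ = distance/dt₂ = 1.6997

ω₁ = -1.4721, v₂ = 1.6997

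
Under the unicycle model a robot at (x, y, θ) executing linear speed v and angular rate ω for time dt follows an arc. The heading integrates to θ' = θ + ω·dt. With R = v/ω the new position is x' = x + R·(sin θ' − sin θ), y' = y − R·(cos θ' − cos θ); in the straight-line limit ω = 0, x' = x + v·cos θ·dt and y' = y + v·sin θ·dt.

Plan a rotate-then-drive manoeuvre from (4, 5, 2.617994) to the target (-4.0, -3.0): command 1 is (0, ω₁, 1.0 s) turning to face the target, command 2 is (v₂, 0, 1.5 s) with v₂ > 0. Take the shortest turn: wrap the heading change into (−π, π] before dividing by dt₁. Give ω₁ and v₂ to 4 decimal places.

heading to target = atan2(-3−5, -4−4) = -2.3562
Δθ = wrap(-2.3562 − 2.6180) = 1.3090; ω₁ = Δθ/dt₁ = 1.3090
distance = √((-4−4)² + (-3−5)²) = 11.3137; v₂ = distance/dt₂ = 7.5425

ω₁ = 1.3090, v₂ = 7.5425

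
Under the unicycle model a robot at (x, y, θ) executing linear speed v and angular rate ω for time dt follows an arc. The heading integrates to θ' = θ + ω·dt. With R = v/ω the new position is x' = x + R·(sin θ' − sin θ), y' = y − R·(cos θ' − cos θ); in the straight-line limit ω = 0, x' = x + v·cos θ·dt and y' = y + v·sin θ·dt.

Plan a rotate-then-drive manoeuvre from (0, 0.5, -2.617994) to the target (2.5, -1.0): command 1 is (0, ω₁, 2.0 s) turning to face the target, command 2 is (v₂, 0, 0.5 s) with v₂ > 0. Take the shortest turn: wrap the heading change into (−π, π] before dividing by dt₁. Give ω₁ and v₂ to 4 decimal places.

ω₁ = 1.0388, v₂ = 5.8310

heading to target = atan2(-1−0.5, 2.5−0) = -0.5404
Δθ = wrap(-0.5404 − -2.6180) = 2.0776; ω₁ = Δθ/dt₁ = 1.0388
distance = √((2.5−0)² + (-1−0.5)²) = 2.9155; v₂ = distance/dt₂ = 5.8310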